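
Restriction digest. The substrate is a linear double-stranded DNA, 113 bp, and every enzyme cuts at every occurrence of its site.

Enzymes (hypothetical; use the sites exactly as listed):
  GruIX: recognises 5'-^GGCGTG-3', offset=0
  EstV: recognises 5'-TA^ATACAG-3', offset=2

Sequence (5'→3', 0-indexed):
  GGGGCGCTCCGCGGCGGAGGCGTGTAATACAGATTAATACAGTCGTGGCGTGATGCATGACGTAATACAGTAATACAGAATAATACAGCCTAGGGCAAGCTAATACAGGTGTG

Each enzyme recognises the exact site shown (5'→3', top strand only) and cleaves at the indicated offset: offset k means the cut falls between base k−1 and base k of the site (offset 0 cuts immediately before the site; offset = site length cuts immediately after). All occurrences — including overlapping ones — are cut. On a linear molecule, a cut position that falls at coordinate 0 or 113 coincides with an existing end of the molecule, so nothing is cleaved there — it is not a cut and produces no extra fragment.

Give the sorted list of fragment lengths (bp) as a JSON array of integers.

[8,8,10,10,10,11,18,18,20]

Scan for sites:
  GruIX (GGCGTG, off=0): starts [18, 46] → cuts [18, 46]
  EstV (TAATACAG, off=2): starts [24, 34, 62, 70, 80, 100] → cuts [26, 36, 64, 72, 82, 102]

All cut coordinates (distinct, sorted): [18, 26, 36, 46, 64, 72, 82, 102]

Fragment lengths:
  [0,18): 18 bp
  [18,26): 8 bp
  [26,36): 10 bp
  [36,46): 10 bp
  [46,64): 18 bp
  [64,72): 8 bp
  [72,82): 10 bp
  [82,102): 20 bp
  [102,113): 11 bp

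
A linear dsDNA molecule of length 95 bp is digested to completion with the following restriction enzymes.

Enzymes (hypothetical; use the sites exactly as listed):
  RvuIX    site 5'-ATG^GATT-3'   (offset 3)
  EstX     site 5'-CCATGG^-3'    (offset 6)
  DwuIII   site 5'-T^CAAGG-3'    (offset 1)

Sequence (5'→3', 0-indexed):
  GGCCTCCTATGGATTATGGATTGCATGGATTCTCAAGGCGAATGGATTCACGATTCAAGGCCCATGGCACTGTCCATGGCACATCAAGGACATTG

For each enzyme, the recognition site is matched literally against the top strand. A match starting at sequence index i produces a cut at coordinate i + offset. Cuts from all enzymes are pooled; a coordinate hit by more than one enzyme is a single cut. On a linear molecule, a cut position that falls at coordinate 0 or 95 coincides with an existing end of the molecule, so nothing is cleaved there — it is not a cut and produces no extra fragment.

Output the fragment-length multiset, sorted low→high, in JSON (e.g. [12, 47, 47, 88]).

Scan for sites:
  RvuIX (ATGGATT, off=3): starts [8, 15, 24, 41] → cuts [11, 18, 27, 44]
  EstX (CCATGG, off=6): starts [61, 73] → cuts [67, 79]
  DwuIII (TCAAGG, off=1): starts [32, 54, 83] → cuts [33, 55, 84]

Pooled cuts: [11, 18, 27, 33, 44, 55, 67, 79, 84]

Fragments:
  [0,11): 11 bp
  [11,18): 7 bp
  [18,27): 9 bp
  [27,33): 6 bp
  [33,44): 11 bp
  [44,55): 11 bp
  [55,67): 12 bp
  [67,79): 12 bp
  [79,84): 5 bp
  [84,95): 11 bp

[5,6,7,9,11,11,11,11,12,12]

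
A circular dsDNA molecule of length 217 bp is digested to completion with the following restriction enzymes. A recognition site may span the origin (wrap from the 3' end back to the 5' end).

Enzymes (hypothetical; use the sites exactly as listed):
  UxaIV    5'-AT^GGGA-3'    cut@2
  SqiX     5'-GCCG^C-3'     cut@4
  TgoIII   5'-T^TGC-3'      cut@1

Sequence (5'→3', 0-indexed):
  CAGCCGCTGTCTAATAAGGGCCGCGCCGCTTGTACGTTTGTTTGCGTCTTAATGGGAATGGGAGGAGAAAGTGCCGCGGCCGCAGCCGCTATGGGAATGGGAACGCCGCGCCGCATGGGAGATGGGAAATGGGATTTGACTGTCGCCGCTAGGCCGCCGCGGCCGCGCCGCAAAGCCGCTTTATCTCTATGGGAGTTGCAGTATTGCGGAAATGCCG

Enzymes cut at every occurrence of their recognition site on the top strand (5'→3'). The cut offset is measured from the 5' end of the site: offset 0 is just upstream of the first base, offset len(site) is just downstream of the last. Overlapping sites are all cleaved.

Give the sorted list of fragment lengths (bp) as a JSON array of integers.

Per-enzyme occurrences:
  UxaIV (ATGGGA, off=2): starts [51, 57, 90, 96, 114, 121, 128, 188] → cuts [53, 59, 92, 98, 116, 123, 130, 190]
  SqiX (GCCGC, off=4): starts [2, 19, 24, 72, 78, 84, 104, 109, 144, 152, 155, 161, 166, 174, 213] → cuts [0, 6, 23, 28, 76, 82, 88, 108, 113, 148, 156, 159, 165, 170, 178]
  TgoIII (TTGC, off=1): starts [41, 195, 203] → cuts [42, 196, 204]

Pooled cuts: [0, 6, 23, 28, 42, 53, 59, 76, 82, 88, 92, 98, 108, 113, 116, 123, 130, 148, 156, 159, 165, 170, 178, 190, 196, 204]

Fragment lengths:
  0→6: 6 bp
  6→23: 17 bp
  23→28: 5 bp
  28→42: 14 bp
  42→53: 11 bp
  53→59: 6 bp
  59→76: 17 bp
  76→82: 6 bp
  82→88: 6 bp
  88→92: 4 bp
  92→98: 6 bp
  98→108: 10 bp
  108→113: 5 bp
  113→116: 3 bp
  116→123: 7 bp
  123→130: 7 bp
  130→148: 18 bp
  148→156: 8 bp
  156→159: 3 bp
  159→165: 6 bp
  165→170: 5 bp
  170→178: 8 bp
  178→190: 12 bp
  190→196: 6 bp
  196→204: 8 bp
  204→0 (wrap): 217-204+0 = 13 bp

[3,3,4,5,5,5,6,6,6,6,6,6,6,7,7,8,8,8,10,11,12,13,14,17,17,18]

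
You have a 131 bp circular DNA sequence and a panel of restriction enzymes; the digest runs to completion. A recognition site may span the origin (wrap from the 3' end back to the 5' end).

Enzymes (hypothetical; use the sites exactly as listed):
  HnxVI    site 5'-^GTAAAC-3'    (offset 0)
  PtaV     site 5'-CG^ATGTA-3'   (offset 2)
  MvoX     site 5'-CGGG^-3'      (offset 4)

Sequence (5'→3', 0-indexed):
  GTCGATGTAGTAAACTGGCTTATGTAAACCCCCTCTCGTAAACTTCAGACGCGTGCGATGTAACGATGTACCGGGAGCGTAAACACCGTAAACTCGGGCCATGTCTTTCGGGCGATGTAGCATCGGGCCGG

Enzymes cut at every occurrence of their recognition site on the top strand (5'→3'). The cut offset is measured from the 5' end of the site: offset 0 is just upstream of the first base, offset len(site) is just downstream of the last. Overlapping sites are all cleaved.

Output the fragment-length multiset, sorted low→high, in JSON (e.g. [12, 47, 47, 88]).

Per-enzyme occurrences:
  HnxVI (GTAAAC, off=0): starts [9, 23, 37, 78, 87] → cuts [9, 23, 37, 78, 87]
  PtaV (CGATGTA, off=2): starts [2, 55, 63, 112] → cuts [4, 57, 65, 114]
  MvoX (CGGG, off=4): starts [71, 94, 108, 123, 128] → cuts [1, 75, 98, 112, 127]

Pooled cuts: [1, 4, 9, 23, 37, 57, 65, 75, 78, 87, 98, 112, 114, 127]

Fragments:
  1→4: 3 bp
  4→9: 5 bp
  9→23: 14 bp
  23→37: 14 bp
  37→57: 20 bp
  57→65: 8 bp
  65→75: 10 bp
  75→78: 3 bp
  78→87: 9 bp
  87→98: 11 bp
  98→112: 14 bp
  112→114: 2 bp
  114→127: 13 bp
  127→1 (wrap): 131-127+1 = 5 bp

[2,3,3,5,5,8,9,10,11,13,14,14,14,20]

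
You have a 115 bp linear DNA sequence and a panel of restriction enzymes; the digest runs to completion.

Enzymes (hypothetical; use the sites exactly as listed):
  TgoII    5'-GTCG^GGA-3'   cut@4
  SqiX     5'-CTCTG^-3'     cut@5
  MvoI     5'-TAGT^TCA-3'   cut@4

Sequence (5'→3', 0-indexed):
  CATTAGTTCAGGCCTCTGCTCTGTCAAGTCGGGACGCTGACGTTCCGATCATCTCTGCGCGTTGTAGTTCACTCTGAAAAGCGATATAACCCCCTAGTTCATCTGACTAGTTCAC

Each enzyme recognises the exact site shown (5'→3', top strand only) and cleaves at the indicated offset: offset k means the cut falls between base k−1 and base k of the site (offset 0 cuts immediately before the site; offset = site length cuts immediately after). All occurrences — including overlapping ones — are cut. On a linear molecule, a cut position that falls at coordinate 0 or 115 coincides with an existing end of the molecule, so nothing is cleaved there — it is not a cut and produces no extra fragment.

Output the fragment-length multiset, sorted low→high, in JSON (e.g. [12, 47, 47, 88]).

Site scan:
  TgoII GTCGGGA/4: at [27] ⇒ [31]
  SqiX CTCTG/5: at [13, 18, 52, 71] ⇒ [18, 23, 57, 76]
  MvoI TAGTTCA/4: at [3, 64, 94, 107] ⇒ [7, 68, 98, 111]

Pooled cuts: [7, 18, 23, 31, 57, 68, 76, 98, 111]

Fragments:
  [0,7): 7 bp
  [7,18): 11 bp
  [18,23): 5 bp
  [23,31): 8 bp
  [31,57): 26 bp
  [57,68): 11 bp
  [68,76): 8 bp
  [76,98): 22 bp
  [98,111): 13 bp
  [111,115): 4 bp

[4,5,7,8,8,11,11,13,22,26]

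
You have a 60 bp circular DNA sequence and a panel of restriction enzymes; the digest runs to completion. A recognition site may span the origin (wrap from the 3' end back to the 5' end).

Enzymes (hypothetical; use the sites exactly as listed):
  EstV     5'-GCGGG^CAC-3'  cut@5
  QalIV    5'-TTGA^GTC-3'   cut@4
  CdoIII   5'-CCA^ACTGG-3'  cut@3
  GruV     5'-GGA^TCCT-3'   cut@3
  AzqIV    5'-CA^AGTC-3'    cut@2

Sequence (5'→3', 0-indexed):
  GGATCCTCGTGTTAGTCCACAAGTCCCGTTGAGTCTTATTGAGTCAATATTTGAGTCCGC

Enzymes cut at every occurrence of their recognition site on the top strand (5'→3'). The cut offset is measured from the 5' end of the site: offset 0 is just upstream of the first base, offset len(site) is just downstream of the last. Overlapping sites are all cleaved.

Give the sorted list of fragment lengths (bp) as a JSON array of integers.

Scan for sites:
  EstV (GCGGGCAC, off=5): no sites
  QalIV (TTGAGTC, off=4): starts [28, 38, 50] → cuts [32, 42, 54]
  CdoIII (CCAACTGG, off=3): no sites
  GruV (GGATCCT, off=3): starts [0] → cuts [3]
  AzqIV (CAAGTC, off=2): starts [19] → cuts [21]

All cut coordinates (distinct, sorted): [3, 21, 32, 42, 54]

Fragments:
  3→21: 18 bp
  21→32: 11 bp
  32→42: 10 bp
  42→54: 12 bp
  54→3 (wrap): 60-54+3 = 9 bp

[9,10,11,12,18]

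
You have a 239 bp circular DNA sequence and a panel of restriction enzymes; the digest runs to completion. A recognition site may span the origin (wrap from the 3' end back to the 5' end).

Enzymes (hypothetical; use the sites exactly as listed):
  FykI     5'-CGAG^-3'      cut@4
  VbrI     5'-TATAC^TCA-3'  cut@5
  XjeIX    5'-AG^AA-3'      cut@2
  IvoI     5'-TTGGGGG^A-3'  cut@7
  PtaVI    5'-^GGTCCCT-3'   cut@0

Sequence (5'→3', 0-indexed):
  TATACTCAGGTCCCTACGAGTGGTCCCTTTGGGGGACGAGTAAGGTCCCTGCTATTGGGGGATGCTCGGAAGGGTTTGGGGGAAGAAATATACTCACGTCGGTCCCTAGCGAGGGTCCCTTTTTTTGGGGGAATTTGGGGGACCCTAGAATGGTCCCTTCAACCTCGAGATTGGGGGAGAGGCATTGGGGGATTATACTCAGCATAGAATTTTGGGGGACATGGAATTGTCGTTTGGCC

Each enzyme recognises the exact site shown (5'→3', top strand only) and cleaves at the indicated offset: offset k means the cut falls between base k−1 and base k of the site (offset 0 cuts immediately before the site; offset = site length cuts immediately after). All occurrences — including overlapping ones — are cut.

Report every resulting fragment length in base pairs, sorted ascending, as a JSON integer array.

Scan for sites:
  FykI (CGAG, off=4): starts [16, 36, 109, 165] → cuts [20, 40, 113, 169]
  VbrI (TATACTCA, off=5): starts [0, 88, 193] → cuts [5, 93, 198]
  XjeIX (AGAA, off=2): starts [83, 146, 205] → cuts [85, 148, 207]
  IvoI (TTGGGGGA, off=7): starts [28, 54, 75, 124, 134, 170, 184, 211] → cuts [35, 61, 82, 131, 141, 177, 191, 218]
  PtaVI (GGTCCCT, off=0): starts [8, 21, 43, 100, 113, 151] → cuts [8, 21, 43, 100, 113, 151]

Pooled cuts: [5, 8, 20, 21, 35, 40, 43, 61, 82, 85, 93, 100, 113, 131, 141, 148, 151, 169, 177, 191, 198, 207, 218]

Fragments:
  5→8: 3 bp
  8→20: 12 bp
  20→21: 1 bp
  21→35: 14 bp
  35→40: 5 bp
  40→43: 3 bp
  43→61: 18 bp
  61→82: 21 bp
  82→85: 3 bp
  85→93: 8 bp
  93→100: 7 bp
  100→113: 13 bp
  113→131: 18 bp
  131→141: 10 bp
  141→148: 7 bp
  148→151: 3 bp
  151→169: 18 bp
  169→177: 8 bp
  177→191: 14 bp
  191→198: 7 bp
  198→207: 9 bp
  207→218: 11 bp
  218→5 (wrap): 239-218+5 = 26 bp

[1,3,3,3,3,5,7,7,7,8,8,9,10,11,12,13,14,14,18,18,18,21,26]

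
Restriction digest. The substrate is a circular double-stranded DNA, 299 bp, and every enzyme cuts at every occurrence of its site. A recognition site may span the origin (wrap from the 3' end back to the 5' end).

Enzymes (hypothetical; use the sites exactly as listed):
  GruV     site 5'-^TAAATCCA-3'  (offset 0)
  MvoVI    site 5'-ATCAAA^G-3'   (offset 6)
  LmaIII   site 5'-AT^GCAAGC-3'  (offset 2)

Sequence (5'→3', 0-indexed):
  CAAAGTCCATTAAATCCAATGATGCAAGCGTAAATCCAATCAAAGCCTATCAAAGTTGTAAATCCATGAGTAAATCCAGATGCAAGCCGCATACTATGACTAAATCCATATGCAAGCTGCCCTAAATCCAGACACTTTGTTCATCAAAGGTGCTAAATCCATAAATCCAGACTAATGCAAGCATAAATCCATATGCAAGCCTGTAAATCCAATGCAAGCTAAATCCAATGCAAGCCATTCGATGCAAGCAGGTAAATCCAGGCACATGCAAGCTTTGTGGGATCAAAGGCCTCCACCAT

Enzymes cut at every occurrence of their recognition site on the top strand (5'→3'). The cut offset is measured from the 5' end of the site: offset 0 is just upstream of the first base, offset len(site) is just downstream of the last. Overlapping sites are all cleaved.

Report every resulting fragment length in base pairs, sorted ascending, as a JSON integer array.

Scan for sites:
  GruV (TAAATCCA, off=0): starts [10, 30, 58, 70, 100, 122, 153, 161, 183, 203, 219, 252] → cuts [10, 30, 58, 70, 100, 122, 153, 161, 183, 203, 219, 252]
  MvoVI (ATCAAAG, off=6): starts [38, 48, 142, 281, 297] → cuts [4, 44, 54, 148, 287]
  LmaIII (ATGCAAGC, off=2): starts [21, 79, 109, 174, 192, 211, 227, 241, 265] → cuts [23, 81, 111, 176, 194, 213, 229, 243, 267]

All cut coordinates (distinct, sorted): [4, 10, 23, 30, 44, 54, 58, 70, 81, 100, 111, 122, 148, 153, 161, 176, 183, 194, 203, 213, 219, 229, 243, 252, 267, 287]

Fragments:
  4→10: 6 bp
  10→23: 13 bp
  23→30: 7 bp
  30→44: 14 bp
  44→54: 10 bp
  54→58: 4 bp
  58→70: 12 bp
  70→81: 11 bp
  81→100: 19 bp
  100→111: 11 bp
  111→122: 11 bp
  122→148: 26 bp
  148→153: 5 bp
  153→161: 8 bp
  161→176: 15 bp
  176→183: 7 bp
  183→194: 11 bp
  194→203: 9 bp
  203→213: 10 bp
  213→219: 6 bp
  219→229: 10 bp
  229→243: 14 bp
  243→252: 9 bp
  252→267: 15 bp
  267→287: 20 bp
  287→4 (wrap): 299-287+4 = 16 bp

[4,5,6,6,7,7,8,9,9,10,10,10,11,11,11,11,12,13,14,14,15,15,16,19,20,26]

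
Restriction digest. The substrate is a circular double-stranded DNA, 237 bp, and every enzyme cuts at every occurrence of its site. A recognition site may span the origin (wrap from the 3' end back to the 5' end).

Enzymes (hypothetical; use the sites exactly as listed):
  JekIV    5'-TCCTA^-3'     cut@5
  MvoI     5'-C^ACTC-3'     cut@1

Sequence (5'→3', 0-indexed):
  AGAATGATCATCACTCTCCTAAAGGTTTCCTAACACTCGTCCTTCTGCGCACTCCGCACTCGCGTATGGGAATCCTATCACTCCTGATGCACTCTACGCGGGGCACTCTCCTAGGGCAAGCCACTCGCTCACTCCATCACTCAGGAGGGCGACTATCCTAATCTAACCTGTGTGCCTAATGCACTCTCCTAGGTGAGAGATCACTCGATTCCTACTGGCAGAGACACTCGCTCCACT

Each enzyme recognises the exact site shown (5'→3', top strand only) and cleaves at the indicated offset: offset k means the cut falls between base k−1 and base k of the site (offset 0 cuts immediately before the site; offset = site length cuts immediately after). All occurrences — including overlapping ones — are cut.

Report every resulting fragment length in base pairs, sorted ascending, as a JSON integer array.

[2,2,7,8,8,9,9,9,9,11,11,11,11,12,14,16,20,22,22,24]

Per-enzyme occurrences:
  JekIV TCCTA/5: at [16, 27, 72, 108, 155, 186, 209] ⇒ [21, 32, 77, 113, 160, 191, 214]
  MvoI CACTC/1: at [11, 33, 49, 56, 78, 89, 103, 121, 129, 137, 181, 201, 224] ⇒ [12, 34, 50, 57, 79, 90, 104, 122, 130, 138, 182, 202, 225]

All cut coordinates (distinct, sorted): [12, 21, 32, 34, 50, 57, 77, 79, 90, 104, 113, 122, 130, 138, 160, 182, 191, 202, 214, 225]

Fragments:
  12→21: 9 bp
  21→32: 11 bp
  32→34: 2 bp
  34→50: 16 bp
  50→57: 7 bp
  57→77: 20 bp
  77→79: 2 bp
  79→90: 11 bp
  90→104: 14 bp
  104→113: 9 bp
  113→122: 9 bp
  122→130: 8 bp
  130→138: 8 bp
  138→160: 22 bp
  160→182: 22 bp
  182→191: 9 bp
  191→202: 11 bp
  202→214: 12 bp
  214→225: 11 bp
  225→12 (wrap): 237-225+12 = 24 bp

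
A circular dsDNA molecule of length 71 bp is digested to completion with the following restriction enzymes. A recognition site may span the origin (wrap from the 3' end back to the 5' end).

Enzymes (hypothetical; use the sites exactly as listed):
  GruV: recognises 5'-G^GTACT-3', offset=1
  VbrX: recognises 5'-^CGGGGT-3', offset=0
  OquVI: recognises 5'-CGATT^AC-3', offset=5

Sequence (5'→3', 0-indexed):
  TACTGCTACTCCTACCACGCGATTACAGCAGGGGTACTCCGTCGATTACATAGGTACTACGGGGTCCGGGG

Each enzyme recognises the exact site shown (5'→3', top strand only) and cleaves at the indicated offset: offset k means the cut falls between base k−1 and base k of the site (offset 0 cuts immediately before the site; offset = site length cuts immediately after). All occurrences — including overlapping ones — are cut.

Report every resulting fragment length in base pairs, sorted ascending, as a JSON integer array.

Site scan:
  GruV GGTACT/1: at [32, 52, 69] ⇒ [33, 53, 70]
  VbrX CGGGGT/0: at [59, 66] ⇒ [59, 66]
  OquVI CGATTAC/5: at [19, 42] ⇒ [24, 47]

Pooled cuts: [24, 33, 47, 53, 59, 66, 70]

Fragment lengths:
  24→33: 9 bp
  33→47: 14 bp
  47→53: 6 bp
  53→59: 6 bp
  59→66: 7 bp
  66→70: 4 bp
  70→24 (wrap): 71-70+24 = 25 bp

[4,6,6,7,9,14,25]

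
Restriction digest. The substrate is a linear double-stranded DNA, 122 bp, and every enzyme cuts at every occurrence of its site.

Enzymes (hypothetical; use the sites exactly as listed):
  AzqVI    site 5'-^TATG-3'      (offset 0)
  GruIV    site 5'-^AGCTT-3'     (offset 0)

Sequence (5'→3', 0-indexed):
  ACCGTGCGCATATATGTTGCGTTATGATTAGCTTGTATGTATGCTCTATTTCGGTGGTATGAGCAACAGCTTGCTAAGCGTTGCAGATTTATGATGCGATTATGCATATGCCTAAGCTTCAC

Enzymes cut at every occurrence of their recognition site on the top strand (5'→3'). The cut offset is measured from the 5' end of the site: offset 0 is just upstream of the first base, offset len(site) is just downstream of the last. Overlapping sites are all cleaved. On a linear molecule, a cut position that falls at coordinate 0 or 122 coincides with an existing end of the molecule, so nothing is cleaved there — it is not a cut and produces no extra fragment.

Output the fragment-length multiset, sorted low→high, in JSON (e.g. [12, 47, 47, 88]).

[4,6,6,7,8,8,10,10,11,12,18,22]

Site scan:
  AzqVI TATG/0: at [12, 22, 35, 39, 57, 89, 100, 106] ⇒ [12, 22, 35, 39, 57, 89, 100, 106]
  GruIV AGCTT/0: at [29, 67, 114] ⇒ [29, 67, 114]

Pooled cuts: [12, 22, 29, 35, 39, 57, 67, 89, 100, 106, 114]

Fragments:
  [0,12): 12 bp
  [12,22): 10 bp
  [22,29): 7 bp
  [29,35): 6 bp
  [35,39): 4 bp
  [39,57): 18 bp
  [57,67): 10 bp
  [67,89): 22 bp
  [89,100): 11 bp
  [100,106): 6 bp
  [106,114): 8 bp
  [114,122): 8 bp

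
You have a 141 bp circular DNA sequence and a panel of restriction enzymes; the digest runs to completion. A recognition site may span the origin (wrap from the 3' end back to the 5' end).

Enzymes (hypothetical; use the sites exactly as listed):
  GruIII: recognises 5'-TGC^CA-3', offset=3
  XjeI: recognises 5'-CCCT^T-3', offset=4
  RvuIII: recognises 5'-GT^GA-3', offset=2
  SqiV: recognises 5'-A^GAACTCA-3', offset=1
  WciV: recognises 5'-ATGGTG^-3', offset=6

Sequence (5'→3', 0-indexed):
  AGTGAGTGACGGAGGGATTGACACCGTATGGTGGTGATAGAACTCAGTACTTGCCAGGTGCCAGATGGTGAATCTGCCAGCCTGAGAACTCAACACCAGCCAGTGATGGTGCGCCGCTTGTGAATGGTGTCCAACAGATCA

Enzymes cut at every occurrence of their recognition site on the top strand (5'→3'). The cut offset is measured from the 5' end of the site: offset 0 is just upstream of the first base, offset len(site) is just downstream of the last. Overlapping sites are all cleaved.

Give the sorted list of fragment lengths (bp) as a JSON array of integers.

[1,2,4,4,7,7,7,8,8,8,10,15,15,19,26]

Site scan:
  GruIII TGCCA/3: at [51, 58, 74] ⇒ [54, 61, 77]
  XjeI (CCCTT, off=4): no sites
  RvuIII GTGA/2: at [1, 5, 33, 67, 102, 119] ⇒ [3, 7, 35, 69, 104, 121]
  SqiV AGAACTCA/1: at [38, 84] ⇒ [39, 85]
  WciV ATGGTG/6: at [27, 64, 105, 123] ⇒ [33, 70, 111, 129]

Pooled cuts: [3, 7, 33, 35, 39, 54, 61, 69, 70, 77, 85, 104, 111, 121, 129]

Fragment lengths:
  3→7: 4 bp
  7→33: 26 bp
  33→35: 2 bp
  35→39: 4 bp
  39→54: 15 bp
  54→61: 7 bp
  61→69: 8 bp
  69→70: 1 bp
  70→77: 7 bp
  77→85: 8 bp
  85→104: 19 bp
  104→111: 7 bp
  111→121: 10 bp
  121→129: 8 bp
  129→3 (wrap): 141-129+3 = 15 bp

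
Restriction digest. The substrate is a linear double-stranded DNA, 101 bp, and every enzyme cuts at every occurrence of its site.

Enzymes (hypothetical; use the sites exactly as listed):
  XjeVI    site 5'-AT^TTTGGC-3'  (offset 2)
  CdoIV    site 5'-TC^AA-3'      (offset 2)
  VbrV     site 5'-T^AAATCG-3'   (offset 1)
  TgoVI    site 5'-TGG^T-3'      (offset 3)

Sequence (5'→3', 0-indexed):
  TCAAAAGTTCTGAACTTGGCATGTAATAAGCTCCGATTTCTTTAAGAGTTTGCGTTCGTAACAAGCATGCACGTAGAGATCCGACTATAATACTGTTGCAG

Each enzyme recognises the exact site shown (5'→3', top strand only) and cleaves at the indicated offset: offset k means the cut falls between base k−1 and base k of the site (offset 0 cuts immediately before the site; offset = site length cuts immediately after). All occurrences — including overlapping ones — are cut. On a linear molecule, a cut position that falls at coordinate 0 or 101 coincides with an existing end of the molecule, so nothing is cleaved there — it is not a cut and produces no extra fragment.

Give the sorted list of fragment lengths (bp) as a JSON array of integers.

Scan for sites:
  XjeVI (ATTTTGGC, off=2): no sites
  CdoIV TCAA/2: at [0] ⇒ [2]
  VbrV (TAAATCG, off=1): no sites
  TgoVI (TGGT, off=3): no sites

All cut coordinates (distinct, sorted): [2]

Fragments:
  [0,2): 2 bp
  [2,101): 99 bp

[2,99]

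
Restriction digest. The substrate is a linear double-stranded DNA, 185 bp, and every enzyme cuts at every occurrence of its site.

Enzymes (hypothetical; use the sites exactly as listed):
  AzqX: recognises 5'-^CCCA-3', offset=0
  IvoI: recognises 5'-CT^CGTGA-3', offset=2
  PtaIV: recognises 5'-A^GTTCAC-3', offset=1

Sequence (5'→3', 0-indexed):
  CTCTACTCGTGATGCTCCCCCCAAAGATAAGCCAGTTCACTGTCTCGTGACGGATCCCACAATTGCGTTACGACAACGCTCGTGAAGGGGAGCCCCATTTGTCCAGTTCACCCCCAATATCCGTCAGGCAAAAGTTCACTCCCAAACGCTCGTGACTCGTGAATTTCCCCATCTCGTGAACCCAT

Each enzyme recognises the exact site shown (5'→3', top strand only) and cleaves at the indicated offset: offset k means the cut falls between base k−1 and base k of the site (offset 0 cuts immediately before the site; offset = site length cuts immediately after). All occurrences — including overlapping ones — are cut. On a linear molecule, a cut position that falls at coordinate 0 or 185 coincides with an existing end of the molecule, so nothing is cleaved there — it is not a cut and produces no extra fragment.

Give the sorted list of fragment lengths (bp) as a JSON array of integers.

Per-enzyme occurrences:
  AzqX (CCCA, off=0): starts [19, 55, 93, 112, 140, 167, 180] → cuts [19, 55, 93, 112, 140, 167, 180]
  IvoI (CTCGTGA, off=2): starts [5, 43, 78, 148, 155, 172] → cuts [7, 45, 80, 150, 157, 174]
  PtaIV (AGTTCAC, off=1): starts [33, 104, 132] → cuts [34, 105, 133]

All cut coordinates (distinct, sorted): [7, 19, 34, 45, 55, 80, 93, 105, 112, 133, 140, 150, 157, 167, 174, 180]

Fragments:
  [0,7): 7 bp
  [7,19): 12 bp
  [19,34): 15 bp
  [34,45): 11 bp
  [45,55): 10 bp
  [55,80): 25 bp
  [80,93): 13 bp
  [93,105): 12 bp
  [105,112): 7 bp
  [112,133): 21 bp
  [133,140): 7 bp
  [140,150): 10 bp
  [150,157): 7 bp
  [157,167): 10 bp
  [167,174): 7 bp
  [174,180): 6 bp
  [180,185): 5 bp

[5,6,7,7,7,7,7,10,10,10,11,12,12,13,15,21,25]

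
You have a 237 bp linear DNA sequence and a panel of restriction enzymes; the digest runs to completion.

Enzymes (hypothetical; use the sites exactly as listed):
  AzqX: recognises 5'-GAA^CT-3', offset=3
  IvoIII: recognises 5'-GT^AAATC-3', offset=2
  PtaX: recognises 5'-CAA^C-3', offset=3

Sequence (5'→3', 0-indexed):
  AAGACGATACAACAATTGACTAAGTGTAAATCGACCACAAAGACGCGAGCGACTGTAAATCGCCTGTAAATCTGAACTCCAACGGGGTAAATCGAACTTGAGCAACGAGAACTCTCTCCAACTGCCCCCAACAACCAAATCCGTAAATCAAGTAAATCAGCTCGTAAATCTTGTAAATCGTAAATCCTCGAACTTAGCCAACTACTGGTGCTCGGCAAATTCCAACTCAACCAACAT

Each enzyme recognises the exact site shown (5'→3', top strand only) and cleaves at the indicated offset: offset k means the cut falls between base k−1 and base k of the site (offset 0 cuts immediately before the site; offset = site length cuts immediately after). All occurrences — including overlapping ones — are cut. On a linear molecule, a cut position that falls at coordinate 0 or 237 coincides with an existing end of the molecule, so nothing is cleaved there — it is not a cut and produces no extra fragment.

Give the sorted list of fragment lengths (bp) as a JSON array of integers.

[3,3,4,5,6,6,6,7,8,9,9,9,9,9,10,10,10,11,11,12,12,15,24,29]

Scan for sites:
  AzqX GAACT/3: at [73, 93, 108, 189] ⇒ [76, 96, 111, 192]
  IvoIII GTAAATC/2: at [25, 54, 65, 86, 142, 151, 163, 172, 179] ⇒ [27, 56, 67, 88, 144, 153, 165, 174, 181]
  PtaX CAAC/3: at [9, 79, 102, 118, 128, 131, 198, 222, 227, 231] ⇒ [12, 82, 105, 121, 131, 134, 201, 225, 230, 234]

All cut coordinates (distinct, sorted): [12, 27, 56, 67, 76, 82, 88, 96, 105, 111, 121, 131, 134, 144, 153, 165, 174, 181, 192, 201, 225, 230, 234]

Fragments:
  [0,12): 12 bp
  [12,27): 15 bp
  [27,56): 29 bp
  [56,67): 11 bp
  [67,76): 9 bp
  [76,82): 6 bp
  [82,88): 6 bp
  [88,96): 8 bp
  [96,105): 9 bp
  [105,111): 6 bp
  [111,121): 10 bp
  [121,131): 10 bp
  [131,134): 3 bp
  [134,144): 10 bp
  [144,153): 9 bp
  [153,165): 12 bp
  [165,174): 9 bp
  [174,181): 7 bp
  [181,192): 11 bp
  [192,201): 9 bp
  [201,225): 24 bp
  [225,230): 5 bp
  [230,234): 4 bp
  [234,237): 3 bp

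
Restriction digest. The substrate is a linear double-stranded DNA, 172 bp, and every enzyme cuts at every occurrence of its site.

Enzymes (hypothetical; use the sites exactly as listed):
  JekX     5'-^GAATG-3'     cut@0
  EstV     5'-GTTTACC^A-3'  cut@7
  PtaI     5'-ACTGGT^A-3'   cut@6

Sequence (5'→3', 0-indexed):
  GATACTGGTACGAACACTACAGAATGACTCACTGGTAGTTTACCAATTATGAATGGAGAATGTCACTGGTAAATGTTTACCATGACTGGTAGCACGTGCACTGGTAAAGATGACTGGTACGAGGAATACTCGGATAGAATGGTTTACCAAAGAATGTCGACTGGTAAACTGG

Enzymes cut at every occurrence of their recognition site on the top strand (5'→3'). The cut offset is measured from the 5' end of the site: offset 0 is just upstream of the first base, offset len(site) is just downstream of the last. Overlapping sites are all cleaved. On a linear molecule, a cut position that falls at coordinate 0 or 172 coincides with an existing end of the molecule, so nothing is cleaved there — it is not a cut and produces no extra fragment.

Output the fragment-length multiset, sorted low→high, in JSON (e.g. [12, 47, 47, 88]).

[3,6,7,7,8,9,9,11,12,12,13,13,14,15,15,18]

Per-enzyme occurrences:
  JekX GAATG/0: at [21, 50, 57, 136, 151] ⇒ [21, 50, 57, 136, 151]
  EstV GTTTACCA/7: at [37, 74, 141] ⇒ [44, 81, 148]
  PtaI ACTGGTA/6: at [3, 30, 64, 84, 99, 112, 159] ⇒ [9, 36, 70, 90, 105, 118, 165]

Pooled cuts: [9, 21, 36, 44, 50, 57, 70, 81, 90, 105, 118, 136, 148, 151, 165]

Fragment lengths:
  [0,9): 9 bp
  [9,21): 12 bp
  [21,36): 15 bp
  [36,44): 8 bp
  [44,50): 6 bp
  [50,57): 7 bp
  [57,70): 13 bp
  [70,81): 11 bp
  [81,90): 9 bp
  [90,105): 15 bp
  [105,118): 13 bp
  [118,136): 18 bp
  [136,148): 12 bp
  [148,151): 3 bp
  [151,165): 14 bp
  [165,172): 7 bp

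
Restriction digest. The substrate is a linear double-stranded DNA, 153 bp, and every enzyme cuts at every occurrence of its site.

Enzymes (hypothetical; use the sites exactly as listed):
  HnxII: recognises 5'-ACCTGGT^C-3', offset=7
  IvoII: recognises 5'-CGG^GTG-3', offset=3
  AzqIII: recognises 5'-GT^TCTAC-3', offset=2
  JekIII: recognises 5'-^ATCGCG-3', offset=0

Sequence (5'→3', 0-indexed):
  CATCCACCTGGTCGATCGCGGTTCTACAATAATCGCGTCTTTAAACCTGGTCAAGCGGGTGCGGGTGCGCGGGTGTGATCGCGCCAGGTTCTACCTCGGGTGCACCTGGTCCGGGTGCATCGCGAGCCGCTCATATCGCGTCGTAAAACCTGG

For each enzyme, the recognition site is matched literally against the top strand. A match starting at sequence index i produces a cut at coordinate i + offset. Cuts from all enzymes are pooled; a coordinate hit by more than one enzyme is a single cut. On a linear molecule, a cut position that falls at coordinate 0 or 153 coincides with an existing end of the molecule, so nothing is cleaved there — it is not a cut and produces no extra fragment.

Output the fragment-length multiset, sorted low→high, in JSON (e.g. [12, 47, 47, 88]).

Site scan:
  HnxII ACCTGGTC/7: at [5, 44, 103] ⇒ [12, 51, 110]
  IvoII CGGGTG/3: at [55, 61, 69, 96, 111] ⇒ [58, 64, 72, 99, 114]
  AzqIII GTTCTAC/2: at [20, 87] ⇒ [22, 89]
  JekIII ATCGCG/0: at [14, 31, 77, 118, 134] ⇒ [14, 31, 77, 118, 134]

All cut coordinates (distinct, sorted): [12, 14, 22, 31, 51, 58, 64, 72, 77, 89, 99, 110, 114, 118, 134]

Fragment lengths:
  [0,12): 12 bp
  [12,14): 2 bp
  [14,22): 8 bp
  [22,31): 9 bp
  [31,51): 20 bp
  [51,58): 7 bp
  [58,64): 6 bp
  [64,72): 8 bp
  [72,77): 5 bp
  [77,89): 12 bp
  [89,99): 10 bp
  [99,110): 11 bp
  [110,114): 4 bp
  [114,118): 4 bp
  [118,134): 16 bp
  [134,153): 19 bp

[2,4,4,5,6,7,8,8,9,10,11,12,12,16,19,20]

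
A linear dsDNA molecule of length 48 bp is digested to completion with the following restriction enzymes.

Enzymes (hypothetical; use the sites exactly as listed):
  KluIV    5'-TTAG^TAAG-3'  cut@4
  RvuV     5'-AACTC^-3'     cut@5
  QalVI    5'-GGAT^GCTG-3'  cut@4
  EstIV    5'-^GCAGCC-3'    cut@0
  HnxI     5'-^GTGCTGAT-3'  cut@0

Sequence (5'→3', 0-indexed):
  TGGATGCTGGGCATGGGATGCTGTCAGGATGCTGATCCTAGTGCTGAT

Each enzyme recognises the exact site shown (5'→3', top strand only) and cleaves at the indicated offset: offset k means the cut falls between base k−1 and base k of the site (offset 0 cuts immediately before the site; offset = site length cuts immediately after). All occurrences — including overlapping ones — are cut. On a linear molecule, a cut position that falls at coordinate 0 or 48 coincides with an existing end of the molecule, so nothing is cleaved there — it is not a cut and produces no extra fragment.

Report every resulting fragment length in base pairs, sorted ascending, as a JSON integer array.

Per-enzyme occurrences:
  KluIV (TTAGTAAG, off=4): no sites
  RvuV (AACTC, off=5): no sites
  QalVI (GGATGCTG, off=4): starts [1, 15, 26] → cuts [5, 19, 30]
  EstIV (GCAGCC, off=0): no sites
  HnxI (GTGCTGAT, off=0): starts [40] → cuts [40]

Pooled cuts: [5, 19, 30, 40]

Fragment lengths:
  [0,5): 5 bp
  [5,19): 14 bp
  [19,30): 11 bp
  [30,40): 10 bp
  [40,48): 8 bp

[5,8,10,11,14]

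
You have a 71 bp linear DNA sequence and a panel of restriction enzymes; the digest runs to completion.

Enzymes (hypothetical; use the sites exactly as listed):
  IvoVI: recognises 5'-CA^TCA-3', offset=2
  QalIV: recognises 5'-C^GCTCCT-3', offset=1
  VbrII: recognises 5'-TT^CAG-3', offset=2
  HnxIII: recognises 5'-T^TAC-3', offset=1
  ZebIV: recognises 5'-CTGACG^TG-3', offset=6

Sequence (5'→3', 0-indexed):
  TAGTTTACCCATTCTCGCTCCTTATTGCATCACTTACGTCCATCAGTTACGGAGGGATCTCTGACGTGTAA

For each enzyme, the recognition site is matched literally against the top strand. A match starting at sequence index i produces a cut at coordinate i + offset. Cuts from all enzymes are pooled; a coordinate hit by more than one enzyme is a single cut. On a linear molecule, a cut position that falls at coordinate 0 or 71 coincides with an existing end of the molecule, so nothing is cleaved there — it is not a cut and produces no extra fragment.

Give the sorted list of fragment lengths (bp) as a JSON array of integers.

Scan for sites:
  IvoVI CATCA/2: at [27, 40] ⇒ [29, 42]
  QalIV CGCTCCT/1: at [15] ⇒ [16]
  VbrII (TTCAG, off=2): no sites
  HnxIII TTAC/1: at [4, 33, 46] ⇒ [5, 34, 47]
  ZebIV CTGACGTG/6: at [60] ⇒ [66]

All cut coordinates (distinct, sorted): [5, 16, 29, 34, 42, 47, 66]

Fragments:
  [0,5): 5 bp
  [5,16): 11 bp
  [16,29): 13 bp
  [29,34): 5 bp
  [34,42): 8 bp
  [42,47): 5 bp
  [47,66): 19 bp
  [66,71): 5 bp

[5,5,5,5,8,11,13,19]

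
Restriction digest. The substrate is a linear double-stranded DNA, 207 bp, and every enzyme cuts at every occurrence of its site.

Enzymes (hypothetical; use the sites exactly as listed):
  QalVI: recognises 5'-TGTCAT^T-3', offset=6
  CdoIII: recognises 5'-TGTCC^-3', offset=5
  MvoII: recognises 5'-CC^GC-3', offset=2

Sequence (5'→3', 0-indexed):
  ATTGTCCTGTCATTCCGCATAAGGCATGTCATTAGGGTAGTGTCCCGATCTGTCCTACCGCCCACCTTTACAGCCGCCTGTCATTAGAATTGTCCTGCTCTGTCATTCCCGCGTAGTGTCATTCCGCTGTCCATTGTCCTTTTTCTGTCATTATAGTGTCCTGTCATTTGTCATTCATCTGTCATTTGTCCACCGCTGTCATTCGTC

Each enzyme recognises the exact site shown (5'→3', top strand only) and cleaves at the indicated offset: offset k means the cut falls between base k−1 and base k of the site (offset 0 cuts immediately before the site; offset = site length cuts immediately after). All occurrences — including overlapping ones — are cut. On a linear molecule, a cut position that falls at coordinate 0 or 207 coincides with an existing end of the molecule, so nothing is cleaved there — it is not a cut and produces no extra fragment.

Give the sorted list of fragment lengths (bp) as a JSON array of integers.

Scan for sites:
  QalVI TGTCATT/6: at [7, 26, 78, 100, 116, 145, 161, 168, 179, 196] ⇒ [13, 32, 84, 106, 122, 151, 167, 174, 185, 202]
  CdoIII TGTCC/5: at [2, 40, 50, 90, 127, 134, 156, 186] ⇒ [7, 45, 55, 95, 132, 139, 161, 191]
  MvoII CCGC/2: at [14, 57, 73, 108, 123, 192] ⇒ [16, 59, 75, 110, 125, 194]

Pooled cuts: [7, 13, 16, 32, 45, 55, 59, 75, 84, 95, 106, 110, 122, 125, 132, 139, 151, 161, 167, 174, 185, 191, 194, 202]

Fragment lengths:
  [0,7): 7 bp
  [7,13): 6 bp
  [13,16): 3 bp
  [16,32): 16 bp
  [32,45): 13 bp
  [45,55): 10 bp
  [55,59): 4 bp
  [59,75): 16 bp
  [75,84): 9 bp
  [84,95): 11 bp
  [95,106): 11 bp
  [106,110): 4 bp
  [110,122): 12 bp
  [122,125): 3 bp
  [125,132): 7 bp
  [132,139): 7 bp
  [139,151): 12 bp
  [151,161): 10 bp
  [161,167): 6 bp
  [167,174): 7 bp
  [174,185): 11 bp
  [185,191): 6 bp
  [191,194): 3 bp
  [194,202): 8 bp
  [202,207): 5 bp

[3,3,3,4,4,5,6,6,6,7,7,7,7,8,9,10,10,11,11,11,12,12,13,16,16]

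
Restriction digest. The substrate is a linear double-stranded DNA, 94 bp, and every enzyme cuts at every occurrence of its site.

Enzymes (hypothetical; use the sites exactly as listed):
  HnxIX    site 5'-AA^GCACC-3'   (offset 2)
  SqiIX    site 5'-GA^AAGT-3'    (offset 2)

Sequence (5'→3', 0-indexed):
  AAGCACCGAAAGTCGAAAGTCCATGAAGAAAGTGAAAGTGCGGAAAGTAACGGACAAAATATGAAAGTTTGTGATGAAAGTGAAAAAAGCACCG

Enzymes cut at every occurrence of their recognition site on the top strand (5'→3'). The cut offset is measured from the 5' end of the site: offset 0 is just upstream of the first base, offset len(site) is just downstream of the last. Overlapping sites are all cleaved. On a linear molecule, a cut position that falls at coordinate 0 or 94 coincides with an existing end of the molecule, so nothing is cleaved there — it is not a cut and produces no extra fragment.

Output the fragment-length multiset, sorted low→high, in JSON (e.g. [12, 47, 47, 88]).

Scan for sites:
  HnxIX AAGCACC/2: at [0, 86] ⇒ [2, 88]
  SqiIX GAAAGT/2: at [7, 14, 27, 33, 42, 62, 75] ⇒ [9, 16, 29, 35, 44, 64, 77]

Pooled cuts: [2, 9, 16, 29, 35, 44, 64, 77, 88]

Fragment lengths:
  [0,2): 2 bp
  [2,9): 7 bp
  [9,16): 7 bp
  [16,29): 13 bp
  [29,35): 6 bp
  [35,44): 9 bp
  [44,64): 20 bp
  [64,77): 13 bp
  [77,88): 11 bp
  [88,94): 6 bp

[2,6,6,7,7,9,11,13,13,20]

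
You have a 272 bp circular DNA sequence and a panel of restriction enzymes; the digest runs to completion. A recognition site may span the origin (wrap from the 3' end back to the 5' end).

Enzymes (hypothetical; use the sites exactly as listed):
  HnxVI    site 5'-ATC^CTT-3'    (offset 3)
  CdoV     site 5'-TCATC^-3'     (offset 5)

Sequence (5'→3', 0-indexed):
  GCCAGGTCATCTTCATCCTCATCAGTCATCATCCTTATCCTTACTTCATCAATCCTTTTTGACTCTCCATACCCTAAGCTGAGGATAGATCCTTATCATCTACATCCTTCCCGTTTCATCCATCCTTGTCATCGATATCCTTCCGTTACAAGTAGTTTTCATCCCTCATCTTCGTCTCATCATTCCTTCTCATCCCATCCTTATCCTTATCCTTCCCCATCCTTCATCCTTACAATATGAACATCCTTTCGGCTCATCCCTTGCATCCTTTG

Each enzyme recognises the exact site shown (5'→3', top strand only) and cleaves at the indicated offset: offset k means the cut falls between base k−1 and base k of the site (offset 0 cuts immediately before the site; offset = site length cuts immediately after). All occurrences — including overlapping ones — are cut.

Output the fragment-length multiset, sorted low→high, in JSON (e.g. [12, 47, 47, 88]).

Site scan:
  HnxVI ATCCTT/3: at [30, 36, 51, 88, 103, 121, 136, 196, 202, 208, 218, 225, 242, 264] ⇒ [33, 39, 54, 91, 106, 124, 139, 199, 205, 211, 221, 228, 245, 267]
  CdoV TCATC/5: at [6, 12, 18, 25, 28, 45, 95, 115, 128, 158, 165, 176, 189, 223, 253] ⇒ [11, 17, 23, 30, 33, 50, 100, 120, 133, 163, 170, 181, 194, 228, 258]

All cut coordinates (distinct, sorted): [11, 17, 23, 30, 33, 39, 50, 54, 91, 100, 106, 120, 124, 133, 139, 163, 170, 181, 194, 199, 205, 211, 221, 228, 245, 258, 267]

Fragments:
  11→17: 6 bp
  17→23: 6 bp
  23→30: 7 bp
  30→33: 3 bp
  33→39: 6 bp
  39→50: 11 bp
  50→54: 4 bp
  54→91: 37 bp
  91→100: 9 bp
  100→106: 6 bp
  106→120: 14 bp
  120→124: 4 bp
  124→133: 9 bp
  133→139: 6 bp
  139→163: 24 bp
  163→170: 7 bp
  170→181: 11 bp
  181→194: 13 bp
  194→199: 5 bp
  199→205: 6 bp
  205→211: 6 bp
  211→221: 10 bp
  221→228: 7 bp
  228→245: 17 bp
  245→258: 13 bp
  258→267: 9 bp
  267→11 (wrap): 272-267+11 = 16 bp

[3,4,4,5,6,6,6,6,6,6,6,7,7,7,9,9,9,10,11,11,13,13,14,16,17,24,37]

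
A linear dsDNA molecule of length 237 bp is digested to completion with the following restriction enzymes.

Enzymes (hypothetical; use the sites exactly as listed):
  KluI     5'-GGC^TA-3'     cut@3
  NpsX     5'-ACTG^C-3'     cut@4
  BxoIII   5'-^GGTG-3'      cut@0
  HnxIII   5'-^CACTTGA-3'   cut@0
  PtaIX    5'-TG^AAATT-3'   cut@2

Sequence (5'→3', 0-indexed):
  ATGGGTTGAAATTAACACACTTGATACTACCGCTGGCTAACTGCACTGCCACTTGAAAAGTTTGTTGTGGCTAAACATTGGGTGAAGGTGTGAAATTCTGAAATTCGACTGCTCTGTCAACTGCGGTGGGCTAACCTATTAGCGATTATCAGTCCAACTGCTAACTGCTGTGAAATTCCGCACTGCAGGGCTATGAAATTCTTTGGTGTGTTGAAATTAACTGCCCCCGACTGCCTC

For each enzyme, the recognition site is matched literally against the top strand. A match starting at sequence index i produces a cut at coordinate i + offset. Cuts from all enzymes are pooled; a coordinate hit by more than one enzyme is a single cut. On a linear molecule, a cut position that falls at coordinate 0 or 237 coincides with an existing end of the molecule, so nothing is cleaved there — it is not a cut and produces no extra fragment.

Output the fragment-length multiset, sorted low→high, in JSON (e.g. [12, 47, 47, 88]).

[1,1,4,4,5,5,6,6,6,6,7,7,8,8,9,9,9,9,10,10,11,12,13,20,22,29]

Scan for sites:
  KluI (GGCTA, off=3): starts [34, 68, 128, 188] → cuts [37, 71, 131, 191]
  NpsX (ACTGC, off=4): starts [39, 44, 107, 119, 156, 163, 181, 219, 229] → cuts [43, 48, 111, 123, 160, 167, 185, 223, 233]
  BxoIII (GGTG, off=0): starts [80, 86, 124, 204] → cuts [80, 86, 124, 204]
  HnxIII (CACTTGA, off=0): starts [17, 49] → cuts [17, 49]
  PtaIX (TGAAATT, off=2): starts [6, 90, 98, 170, 193, 211] → cuts [8, 92, 100, 172, 195, 213]

Pooled cuts: [8, 17, 37, 43, 48, 49, 71, 80, 86, 92, 100, 111, 123, 124, 131, 160, 167, 172, 185, 191, 195, 204, 213, 223, 233]

Fragments:
  [0,8): 8 bp
  [8,17): 9 bp
  [17,37): 20 bp
  [37,43): 6 bp
  [43,48): 5 bp
  [48,49): 1 bp
  [49,71): 22 bp
  [71,80): 9 bp
  [80,86): 6 bp
  [86,92): 6 bp
  [92,100): 8 bp
  [100,111): 11 bp
  [111,123): 12 bp
  [123,124): 1 bp
  [124,131): 7 bp
  [131,160): 29 bp
  [160,167): 7 bp
  [167,172): 5 bp
  [172,185): 13 bp
  [185,191): 6 bp
  [191,195): 4 bp
  [195,204): 9 bp
  [204,213): 9 bp
  [213,223): 10 bp
  [223,233): 10 bp
  [233,237): 4 bp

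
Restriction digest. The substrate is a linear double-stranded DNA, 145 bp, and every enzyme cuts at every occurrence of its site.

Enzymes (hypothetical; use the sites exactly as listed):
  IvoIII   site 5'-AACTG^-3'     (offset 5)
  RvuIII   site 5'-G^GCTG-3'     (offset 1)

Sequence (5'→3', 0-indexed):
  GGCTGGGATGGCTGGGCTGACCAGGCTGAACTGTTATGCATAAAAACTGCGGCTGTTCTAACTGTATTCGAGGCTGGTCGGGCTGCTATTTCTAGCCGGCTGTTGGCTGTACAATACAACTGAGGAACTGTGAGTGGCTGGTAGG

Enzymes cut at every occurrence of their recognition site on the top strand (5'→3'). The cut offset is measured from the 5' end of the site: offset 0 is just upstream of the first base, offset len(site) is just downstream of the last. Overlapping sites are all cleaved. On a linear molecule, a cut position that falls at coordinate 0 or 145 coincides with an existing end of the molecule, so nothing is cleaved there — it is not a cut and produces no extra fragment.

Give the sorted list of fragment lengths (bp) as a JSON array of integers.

[1,2,5,6,7,8,8,9,9,9,9,9,13,16,17,17]

Scan for sites:
  IvoIII (AACTG, off=5): starts [28, 44, 59, 117, 125] → cuts [33, 49, 64, 122, 130]
  RvuIII (GGCTG, off=1): starts [0, 9, 14, 23, 50, 71, 80, 97, 104, 135] → cuts [1, 10, 15, 24, 51, 72, 81, 98, 105, 136]

All cut coordinates (distinct, sorted): [1, 10, 15, 24, 33, 49, 51, 64, 72, 81, 98, 105, 122, 130, 136]

Fragment lengths:
  [0,1): 1 bp
  [1,10): 9 bp
  [10,15): 5 bp
  [15,24): 9 bp
  [24,33): 9 bp
  [33,49): 16 bp
  [49,51): 2 bp
  [51,64): 13 bp
  [64,72): 8 bp
  [72,81): 9 bp
  [81,98): 17 bp
  [98,105): 7 bp
  [105,122): 17 bp
  [122,130): 8 bp
  [130,136): 6 bp
  [136,145): 9 bp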